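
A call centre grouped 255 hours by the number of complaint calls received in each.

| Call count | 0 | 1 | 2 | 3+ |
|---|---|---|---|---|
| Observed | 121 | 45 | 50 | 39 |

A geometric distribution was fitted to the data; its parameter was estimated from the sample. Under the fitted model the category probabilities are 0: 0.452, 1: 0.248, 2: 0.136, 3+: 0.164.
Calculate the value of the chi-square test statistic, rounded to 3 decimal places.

12.505

Expected counts E_i = n·p_i: 255×0.452 = 115.26, 255×0.248 = 63.24, 255×0.136 = 34.68, 255×0.164 = 41.82.
χ² = (121−115.26)²/115.26 + (45−63.24)²/63.24 + (50−34.68)²/34.68 + (39−41.82)²/41.82
   = 0.2859 + 5.2609 + 6.7677 + 0.1902
Sum = 12.505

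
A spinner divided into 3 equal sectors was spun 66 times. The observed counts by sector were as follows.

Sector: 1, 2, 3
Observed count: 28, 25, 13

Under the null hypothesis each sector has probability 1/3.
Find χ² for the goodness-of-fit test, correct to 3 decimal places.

Expected count for each of the 3 categories: 66/3 = 22.
χ² = (28−22)²/22 + (25−22)²/22 + (13−22)²/22
   = 1.6364 + 0.4091 + 3.6818
Sum = 5.727

5.727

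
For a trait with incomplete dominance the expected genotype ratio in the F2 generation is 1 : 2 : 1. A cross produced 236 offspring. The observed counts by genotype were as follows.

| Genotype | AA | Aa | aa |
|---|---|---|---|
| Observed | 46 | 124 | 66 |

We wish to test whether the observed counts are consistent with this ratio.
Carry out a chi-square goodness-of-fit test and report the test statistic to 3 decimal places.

Ratio total = 4. Expected counts: 236×1/4 = 59, 236×2/4 = 118, 236×1/4 = 59.
χ² = (46−59)²/59 + (124−118)²/118 + (66−59)²/59
   = 2.8644 + 0.3051 + 0.8305
Sum = 4.000

4.000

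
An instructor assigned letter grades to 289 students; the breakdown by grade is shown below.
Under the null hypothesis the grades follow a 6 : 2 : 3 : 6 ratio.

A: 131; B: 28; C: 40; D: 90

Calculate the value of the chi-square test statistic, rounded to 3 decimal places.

Ratio total = 17. Expected counts: 289×6/17 = 102, 289×2/17 = 34, 289×3/17 = 51, 289×6/17 = 102.
χ² = (131−102)²/102 + (28−34)²/34 + (40−51)²/51 + (90−102)²/102
   = 8.2451 + 1.0588 + 2.3725 + 1.4118
Sum = 13.088

13.088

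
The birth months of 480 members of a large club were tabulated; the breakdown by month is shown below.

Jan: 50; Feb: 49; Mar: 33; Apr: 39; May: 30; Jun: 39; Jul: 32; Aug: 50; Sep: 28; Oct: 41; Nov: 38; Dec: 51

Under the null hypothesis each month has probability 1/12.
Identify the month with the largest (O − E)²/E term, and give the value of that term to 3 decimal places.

Sep, 3.600

Under H₀ each category has probability 1/12, so each expected count is 480/12 = 40.
χ² = (50−40)²/40 + (49−40)²/40 + (33−40)²/40 + (39−40)²/40 + (30−40)²/40 + (39−40)²/40 + (32−40)²/40 + (50−40)²/40 + (28−40)²/40 + (41−40)²/40 + (38−40)²/40 + (51−40)²/40
   = 2.5000 + 2.0250 + 1.2250 + 0.0250 + 2.5000 + 0.0250 + 1.6000 + 2.5000 + 3.6000 + 0.0250 + 0.1000 + 3.0250
The largest term is for Sep: 3.600.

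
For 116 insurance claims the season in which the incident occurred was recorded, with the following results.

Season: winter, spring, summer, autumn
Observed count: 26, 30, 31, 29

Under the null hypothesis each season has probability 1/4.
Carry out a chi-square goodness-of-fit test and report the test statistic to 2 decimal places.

0.48

Expected count for each of the 4 categories: 116/4 = 29.
cat         O        E   (O−E)²/E
winter     26       29      0.310
spring     30       29      0.034
summer     31       29      0.138
autumn     29       29      0.000
Sum = 0.48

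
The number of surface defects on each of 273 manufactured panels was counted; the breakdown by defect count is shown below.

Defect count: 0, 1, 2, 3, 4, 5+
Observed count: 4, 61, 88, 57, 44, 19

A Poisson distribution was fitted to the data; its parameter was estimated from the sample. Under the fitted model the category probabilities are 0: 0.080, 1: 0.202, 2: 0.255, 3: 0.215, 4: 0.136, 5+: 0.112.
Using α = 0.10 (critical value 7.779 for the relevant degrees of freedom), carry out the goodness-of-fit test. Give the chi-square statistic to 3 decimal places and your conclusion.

25.753; reject

Expected counts E_i = n·p_i: 273×0.080 = 21.84, 273×0.202 = 55.146, 273×0.255 = 69.615, 273×0.215 = 58.695, 273×0.136 = 37.128, 273×0.112 = 30.576.
χ² = (4−21.84)²/21.84 + (61−55.146)²/55.146 + (88−69.615)²/69.615 + (57−58.695)²/58.695 + (44−37.128)²/37.128 + (19−30.576)²/30.576
   = 14.5726 + 0.6214 + 4.8554 + 0.0489 + 1.2719 + 4.3826
Sum = 25.753
df = 4. Since 25.753 > 7.779, we reject H₀.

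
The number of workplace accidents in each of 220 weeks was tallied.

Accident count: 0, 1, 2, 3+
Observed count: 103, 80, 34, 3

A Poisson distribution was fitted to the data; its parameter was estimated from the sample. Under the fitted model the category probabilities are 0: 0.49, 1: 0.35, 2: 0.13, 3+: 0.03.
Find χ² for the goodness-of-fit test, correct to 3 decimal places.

Expected counts E_i = n·p_i: 220×0.49 = 107.8, 220×0.35 = 77, 220×0.13 = 28.6, 220×0.03 = 6.6.
χ² = (103−107.8)²/107.8 + (80−77)²/77 + (34−28.6)²/28.6 + (3−6.6)²/6.6
   = 0.2137 + 0.1169 + 1.0196 + 1.9636
Sum = 3.314

3.314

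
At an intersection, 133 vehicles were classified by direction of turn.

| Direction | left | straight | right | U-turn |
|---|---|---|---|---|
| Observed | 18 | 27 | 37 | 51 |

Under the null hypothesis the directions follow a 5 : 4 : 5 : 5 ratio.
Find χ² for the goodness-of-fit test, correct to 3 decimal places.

15.721

Ratio total = 19. Expected counts: 133×5/19 = 35, 133×4/19 = 28, 133×5/19 = 35, 133×5/19 = 35.
χ² = (18−35)²/35 + (27−28)²/28 + (37−35)²/35 + (51−35)²/35
   = 8.2571 + 0.0357 + 0.1143 + 7.3143
Sum = 15.721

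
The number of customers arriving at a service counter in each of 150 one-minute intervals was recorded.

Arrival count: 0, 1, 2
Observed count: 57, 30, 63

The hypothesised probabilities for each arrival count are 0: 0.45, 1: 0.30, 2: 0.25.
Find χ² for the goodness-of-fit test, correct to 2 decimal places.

Expected counts E_i = n·p_i: 150×0.45 = 67.5, 150×0.30 = 45, 150×0.25 = 37.5.
cat         O        E   (O−E)²/E
0          57     67.5      1.633
1          30       45      5.000
2          63     37.5     17.340
Sum = 23.97

23.97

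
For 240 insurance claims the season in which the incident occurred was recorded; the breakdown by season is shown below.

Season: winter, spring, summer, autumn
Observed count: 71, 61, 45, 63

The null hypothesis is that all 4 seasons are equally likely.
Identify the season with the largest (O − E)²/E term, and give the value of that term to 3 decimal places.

summer, 3.750

Expected count for each of the 4 categories: 240/4 = 60.
χ² = (71−60)²/60 + (61−60)²/60 + (45−60)²/60 + (63−60)²/60
   = 2.0167 + 0.0167 + 3.7500 + 0.1500
The largest term is for summer: 3.750.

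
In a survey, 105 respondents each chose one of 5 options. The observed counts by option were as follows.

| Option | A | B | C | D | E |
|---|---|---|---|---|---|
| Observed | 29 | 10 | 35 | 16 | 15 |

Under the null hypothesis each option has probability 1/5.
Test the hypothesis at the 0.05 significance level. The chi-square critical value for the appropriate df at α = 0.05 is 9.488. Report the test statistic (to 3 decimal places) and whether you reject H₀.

21.048; reject

Expected count for each of the 5 categories: 105/5 = 21.
cat         O        E   (O−E)²/E
A          29       21     3.0476
B          10       21     5.7619
C          35       21     9.3333
D          16       21     1.1905
E          15       21     1.7143
Sum = 21.048
df = 4. Since 21.048 > 9.488, we reject H₀.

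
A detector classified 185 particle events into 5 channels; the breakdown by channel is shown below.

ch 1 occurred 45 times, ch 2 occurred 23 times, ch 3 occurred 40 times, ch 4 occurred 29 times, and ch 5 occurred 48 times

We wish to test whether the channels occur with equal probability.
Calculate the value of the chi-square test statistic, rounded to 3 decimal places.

Expected count for each of the 5 categories: 185/5 = 37.
cat         O        E   (O−E)²/E
ch 1       45       37     1.7297
ch 2       23       37     5.2973
ch 3       40       37     0.2432
ch 4       29       37     1.7297
ch 5       48       37     3.2703
Sum = 12.270

12.270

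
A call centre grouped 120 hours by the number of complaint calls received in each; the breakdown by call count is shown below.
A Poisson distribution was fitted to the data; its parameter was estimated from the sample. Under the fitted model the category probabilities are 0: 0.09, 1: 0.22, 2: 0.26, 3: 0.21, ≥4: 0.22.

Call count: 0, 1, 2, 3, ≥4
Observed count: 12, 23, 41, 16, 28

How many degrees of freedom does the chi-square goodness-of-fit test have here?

3

There are k = 5 categories and 1 parameter estimated from the data, so df = 5 − 1 − 1 = 3.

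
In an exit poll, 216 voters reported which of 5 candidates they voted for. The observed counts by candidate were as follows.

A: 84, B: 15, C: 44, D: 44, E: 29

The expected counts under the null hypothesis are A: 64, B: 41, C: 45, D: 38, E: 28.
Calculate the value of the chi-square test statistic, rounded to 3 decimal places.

cat         O        E   (O−E)²/E
A          84       64     6.2500
B          15       41    16.4878
C          44       45     0.0222
D          44       38     0.9474
E          29       28     0.0357
Sum = 23.743

23.743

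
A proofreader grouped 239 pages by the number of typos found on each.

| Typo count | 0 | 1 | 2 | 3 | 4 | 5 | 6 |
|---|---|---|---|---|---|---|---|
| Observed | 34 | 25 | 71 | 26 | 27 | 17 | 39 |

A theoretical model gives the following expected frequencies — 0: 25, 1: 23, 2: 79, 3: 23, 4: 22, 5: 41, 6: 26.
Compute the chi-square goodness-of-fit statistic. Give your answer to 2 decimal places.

26.30

χ² = (34−25)²/25 + (25−23)²/23 + (71−79)²/79 + (26−23)²/23 + (27−22)²/22 + (17−41)²/41 + (39−26)²/26
   = 3.240 + 0.174 + 0.810 + 0.391 + 1.136 + 14.049 + 6.500
Sum = 26.30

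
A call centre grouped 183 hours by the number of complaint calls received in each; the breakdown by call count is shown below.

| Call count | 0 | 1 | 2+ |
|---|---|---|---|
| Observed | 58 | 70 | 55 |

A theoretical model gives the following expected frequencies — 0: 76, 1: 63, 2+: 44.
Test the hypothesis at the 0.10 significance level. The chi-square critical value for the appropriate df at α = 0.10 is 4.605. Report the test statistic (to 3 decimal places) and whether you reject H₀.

7.791; reject

cat         O        E   (O−E)²/E
0          58       76     4.2632
1          70       63     0.7778
2+         55       44     2.7500
Sum = 7.791
df = 2. Since 7.791 > 4.605, we reject H₀.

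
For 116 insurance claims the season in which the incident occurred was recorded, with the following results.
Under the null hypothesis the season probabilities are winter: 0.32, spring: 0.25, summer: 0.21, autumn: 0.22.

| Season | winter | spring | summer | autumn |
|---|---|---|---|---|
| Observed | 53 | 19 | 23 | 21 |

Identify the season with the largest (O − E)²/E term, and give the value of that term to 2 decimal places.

winter, 6.79

Expected counts E_i = n·p_i: 116×0.32 = 37.12, 116×0.25 = 29, 116×0.21 = 24.36, 116×0.22 = 25.52.
cat         O        E   (O−E)²/E
winter     53    37.12      6.793
spring     19       29      3.448
summer     23    24.36      0.076
autumn     21    25.52      0.801
The largest term is for winter: 6.79.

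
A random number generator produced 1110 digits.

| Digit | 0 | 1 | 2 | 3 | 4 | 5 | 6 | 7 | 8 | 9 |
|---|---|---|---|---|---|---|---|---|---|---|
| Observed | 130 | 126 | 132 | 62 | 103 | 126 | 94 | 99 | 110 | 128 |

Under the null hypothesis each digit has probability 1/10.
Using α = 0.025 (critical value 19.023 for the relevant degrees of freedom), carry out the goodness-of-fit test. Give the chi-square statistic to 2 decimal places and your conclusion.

40.00; reject

Expected count for each of the 10 categories: 1110/10 = 111.
0: (130 − 111)²/111 = 361/111 = 3.252
1: (126 − 111)²/111 = 225/111 = 2.027
2: (132 − 111)²/111 = 441/111 = 3.973
3: (62 − 111)²/111 = 2401/111 = 21.631
4: (103 − 111)²/111 = 64/111 = 0.577
5: (126 − 111)²/111 = 225/111 = 2.027
6: (94 − 111)²/111 = 289/111 = 2.604
7: (99 − 111)²/111 = 144/111 = 1.297
8: (110 − 111)²/111 = 1/111 = 0.009
9: (128 − 111)²/111 = 289/111 = 2.604
Sum = 40.00
df = 9. Since 40.00 > 19.023, we reject H₀.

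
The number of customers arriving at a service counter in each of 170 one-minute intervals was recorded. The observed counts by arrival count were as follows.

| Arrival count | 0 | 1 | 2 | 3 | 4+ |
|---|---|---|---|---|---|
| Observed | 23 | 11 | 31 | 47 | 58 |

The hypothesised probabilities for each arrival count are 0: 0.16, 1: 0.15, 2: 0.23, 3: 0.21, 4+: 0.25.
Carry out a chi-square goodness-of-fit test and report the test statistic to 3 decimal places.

19.801

Expected counts E_i = n·p_i: 170×0.16 = 27.2, 170×0.15 = 25.5, 170×0.23 = 39.1, 170×0.21 = 35.7, 170×0.25 = 42.5.
cat         O        E   (O−E)²/E
0          23     27.2     0.6485
1          11     25.5     8.2451
2          31     39.1     1.6780
3          47     35.7     3.5768
4+         58     42.5     5.6529
Sum = 19.801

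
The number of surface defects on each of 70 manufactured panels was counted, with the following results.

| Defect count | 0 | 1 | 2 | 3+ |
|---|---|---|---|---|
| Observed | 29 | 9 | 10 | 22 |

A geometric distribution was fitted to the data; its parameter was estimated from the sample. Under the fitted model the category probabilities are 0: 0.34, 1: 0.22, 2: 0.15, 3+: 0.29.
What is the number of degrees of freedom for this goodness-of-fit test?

2

There are k = 4 categories and 1 parameter estimated from the data, so df = 4 − 1 − 1 = 2.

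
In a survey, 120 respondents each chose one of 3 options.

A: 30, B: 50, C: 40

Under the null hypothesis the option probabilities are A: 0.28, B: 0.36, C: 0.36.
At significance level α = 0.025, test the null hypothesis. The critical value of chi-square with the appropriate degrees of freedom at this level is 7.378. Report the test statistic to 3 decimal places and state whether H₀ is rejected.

1.693; do not reject

Expected counts E_i = n·p_i: 120×0.28 = 33.6, 120×0.36 = 43.2, 120×0.36 = 43.2.
cat         O        E   (O−E)²/E
A          30     33.6     0.3857
B          50     43.2     1.0704
C          40     43.2     0.2370
Sum = 1.693
df = 2. Since 1.693 < 7.378, we do not reject H₀.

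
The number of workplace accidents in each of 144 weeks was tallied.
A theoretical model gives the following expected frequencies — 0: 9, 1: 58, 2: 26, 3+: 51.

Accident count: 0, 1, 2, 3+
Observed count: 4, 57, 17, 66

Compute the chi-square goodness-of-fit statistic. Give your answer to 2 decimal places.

cat         O        E   (O−E)²/E
0           4        9      2.778
1          57       58      0.017
2          17       26      3.115
3+         66       51      4.412
Sum = 10.32

10.32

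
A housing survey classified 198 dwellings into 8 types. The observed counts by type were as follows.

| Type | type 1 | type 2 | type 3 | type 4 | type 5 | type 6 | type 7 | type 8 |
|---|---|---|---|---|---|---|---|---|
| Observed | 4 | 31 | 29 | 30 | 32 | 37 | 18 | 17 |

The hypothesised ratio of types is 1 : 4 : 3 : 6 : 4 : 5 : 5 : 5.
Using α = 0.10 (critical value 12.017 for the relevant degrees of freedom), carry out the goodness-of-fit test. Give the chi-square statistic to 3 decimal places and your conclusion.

Ratio total = 33. Expected counts: 198×1/33 = 6, 198×4/33 = 24, 198×3/33 = 18, 198×6/33 = 36, 198×4/33 = 24, 198×5/33 = 30, 198×5/33 = 30, 198×5/33 = 30.
type 1: (4 − 6)²/6 = 4/6 = 0.6667
type 2: (31 − 24)²/24 = 49/24 = 2.0417
type 3: (29 − 18)²/18 = 121/18 = 6.7222
type 4: (30 − 36)²/36 = 36/36 = 1.0000
type 5: (32 − 24)²/24 = 64/24 = 2.6667
type 6: (37 − 30)²/30 = 49/30 = 1.6333
type 7: (18 − 30)²/30 = 144/30 = 4.8000
type 8: (17 − 30)²/30 = 169/30 = 5.6333
Sum = 25.164
df = 7. Since 25.164 > 12.017, we reject H₀.

25.164; reject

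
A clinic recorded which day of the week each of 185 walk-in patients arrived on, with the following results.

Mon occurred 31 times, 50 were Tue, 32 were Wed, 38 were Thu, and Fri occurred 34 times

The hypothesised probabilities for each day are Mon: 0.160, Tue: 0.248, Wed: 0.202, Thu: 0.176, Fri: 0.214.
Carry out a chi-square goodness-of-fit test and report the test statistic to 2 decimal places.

Expected counts E_i = n·p_i: 185×0.160 = 29.6, 185×0.248 = 45.88, 185×0.202 = 37.37, 185×0.176 = 32.56, 185×0.214 = 39.59.
cat         O        E   (O−E)²/E
Mon        31     29.6      0.066
Tue        50    45.88      0.370
Wed        32    37.37      0.772
Thu        38    32.56      0.909
Fri        34    39.59      0.789
Sum = 2.91

2.91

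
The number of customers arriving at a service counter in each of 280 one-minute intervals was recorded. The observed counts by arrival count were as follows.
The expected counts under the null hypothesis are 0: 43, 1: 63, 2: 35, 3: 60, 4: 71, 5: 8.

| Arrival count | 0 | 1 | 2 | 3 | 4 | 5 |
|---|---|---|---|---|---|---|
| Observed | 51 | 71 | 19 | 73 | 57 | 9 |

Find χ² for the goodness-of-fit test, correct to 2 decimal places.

χ² = (51−43)²/43 + (71−63)²/63 + (19−35)²/35 + (73−60)²/60 + (57−71)²/71 + (9−8)²/8
   = 1.488 + 1.016 + 7.314 + 2.817 + 2.761 + 0.125
Sum = 15.52

15.52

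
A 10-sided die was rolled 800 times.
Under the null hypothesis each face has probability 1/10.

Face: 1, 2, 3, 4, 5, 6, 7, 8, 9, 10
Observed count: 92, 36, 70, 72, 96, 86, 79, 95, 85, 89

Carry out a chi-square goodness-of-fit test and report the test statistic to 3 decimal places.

35.850

Expected count for each of the 10 categories: 800/10 = 80.
1: (92 − 80)²/80 = 144/80 = 1.8000
2: (36 − 80)²/80 = 1936/80 = 24.2000
3: (70 − 80)²/80 = 100/80 = 1.2500
4: (72 − 80)²/80 = 64/80 = 0.8000
5: (96 − 80)²/80 = 256/80 = 3.2000
6: (86 − 80)²/80 = 36/80 = 0.4500
7: (79 − 80)²/80 = 1/80 = 0.0125
8: (95 − 80)²/80 = 225/80 = 2.8125
9: (85 − 80)²/80 = 25/80 = 0.3125
10: (89 − 80)²/80 = 81/80 = 1.0125
Sum = 35.850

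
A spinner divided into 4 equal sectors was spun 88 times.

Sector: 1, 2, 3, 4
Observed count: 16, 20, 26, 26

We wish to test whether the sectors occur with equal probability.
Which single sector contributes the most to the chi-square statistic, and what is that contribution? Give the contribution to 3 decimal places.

1, 1.636

Under H₀ each category has probability 1/4, so each expected count is 88/4 = 22.
χ² = (16−22)²/22 + (20−22)²/22 + (26−22)²/22 + (26−22)²/22
   = 1.6364 + 0.1818 + 0.7273 + 0.7273
The largest term is for 1: 1.636.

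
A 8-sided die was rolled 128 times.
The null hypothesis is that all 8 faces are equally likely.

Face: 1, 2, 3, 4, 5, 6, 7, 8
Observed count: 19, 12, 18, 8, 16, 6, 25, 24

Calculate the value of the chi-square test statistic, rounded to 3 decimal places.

Under H₀ each category has probability 1/8, so each expected count is 128/8 = 16.
1: (19 − 16)²/16 = 9/16 = 0.5625
2: (12 − 16)²/16 = 16/16 = 1.0000
3: (18 − 16)²/16 = 4/16 = 0.2500
4: (8 − 16)²/16 = 64/16 = 4.0000
5: (16 − 16)²/16 = 0/16 = 0.0000
6: (6 − 16)²/16 = 100/16 = 6.2500
7: (25 − 16)²/16 = 81/16 = 5.0625
8: (24 − 16)²/16 = 64/16 = 4.0000
Sum = 21.125

21.125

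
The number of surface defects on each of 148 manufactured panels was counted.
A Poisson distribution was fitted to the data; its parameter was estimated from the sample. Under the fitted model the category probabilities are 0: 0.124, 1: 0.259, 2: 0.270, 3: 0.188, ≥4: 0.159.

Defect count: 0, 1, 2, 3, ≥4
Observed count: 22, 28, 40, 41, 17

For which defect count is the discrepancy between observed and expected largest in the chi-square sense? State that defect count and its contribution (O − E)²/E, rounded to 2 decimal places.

Expected counts E_i = n·p_i: 148×0.124 = 18.352, 148×0.259 = 38.332, 148×0.270 = 39.96, 148×0.188 = 27.824, 148×0.159 = 23.532.
cat         O        E   (O−E)²/E
0          22   18.352      0.725
1          28   38.332      2.785
2          40    39.96      0.000
3          41   27.824      6.239
≥4         17   23.532      1.813
The largest term is for 3: 6.24.

3, 6.24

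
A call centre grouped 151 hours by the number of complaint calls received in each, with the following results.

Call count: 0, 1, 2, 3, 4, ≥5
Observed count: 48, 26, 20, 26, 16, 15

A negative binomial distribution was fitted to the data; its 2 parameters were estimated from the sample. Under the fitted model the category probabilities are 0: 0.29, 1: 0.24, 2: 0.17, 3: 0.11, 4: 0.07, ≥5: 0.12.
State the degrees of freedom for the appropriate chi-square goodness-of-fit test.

3

There are k = 6 categories and 2 parameters estimated from the data, so df = 6 − 1 − 2 = 3.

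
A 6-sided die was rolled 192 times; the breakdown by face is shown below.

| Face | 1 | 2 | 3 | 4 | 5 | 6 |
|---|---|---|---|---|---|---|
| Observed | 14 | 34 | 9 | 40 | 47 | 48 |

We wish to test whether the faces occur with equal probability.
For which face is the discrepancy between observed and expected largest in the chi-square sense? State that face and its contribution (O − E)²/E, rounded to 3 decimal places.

Expected count for each of the 6 categories: 192/6 = 32.
1: (14 − 32)²/32 = 324/32 = 10.1250
2: (34 − 32)²/32 = 4/32 = 0.1250
3: (9 − 32)²/32 = 529/32 = 16.5313
4: (40 − 32)²/32 = 64/32 = 2.0000
5: (47 − 32)²/32 = 225/32 = 7.0313
6: (48 − 32)²/32 = 256/32 = 8.0000
The largest term is for 3: 16.531.

3, 16.531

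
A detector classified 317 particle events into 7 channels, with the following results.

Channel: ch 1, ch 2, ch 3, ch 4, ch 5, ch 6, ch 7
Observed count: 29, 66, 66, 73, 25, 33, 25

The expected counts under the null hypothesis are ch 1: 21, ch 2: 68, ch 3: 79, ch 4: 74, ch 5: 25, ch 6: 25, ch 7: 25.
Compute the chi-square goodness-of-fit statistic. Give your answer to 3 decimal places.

χ² = (29−21)²/21 + (66−68)²/68 + (66−79)²/79 + (73−74)²/74 + (25−25)²/25 + (33−25)²/25 + (25−25)²/25
   = 3.0476 + 0.0588 + 2.1392 + 0.0135 + 0.0000 + 2.5600 + 0.0000
Sum = 7.819

7.819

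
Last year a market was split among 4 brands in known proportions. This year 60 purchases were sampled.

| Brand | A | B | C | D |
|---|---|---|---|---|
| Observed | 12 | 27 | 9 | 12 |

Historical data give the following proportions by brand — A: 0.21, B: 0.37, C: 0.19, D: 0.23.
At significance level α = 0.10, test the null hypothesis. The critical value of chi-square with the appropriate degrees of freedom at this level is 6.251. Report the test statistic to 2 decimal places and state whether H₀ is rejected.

Expected counts E_i = n·p_i: 60×0.21 = 12.6, 60×0.37 = 22.2, 60×0.19 = 11.4, 60×0.23 = 13.8.
cat         O        E   (O−E)²/E
A          12     12.6      0.029
B          27     22.2      1.038
C           9     11.4      0.505
D          12     13.8      0.235
Sum = 1.81
df = 3. Since 1.81 < 6.251, we do not reject H₀.

1.81; do not reject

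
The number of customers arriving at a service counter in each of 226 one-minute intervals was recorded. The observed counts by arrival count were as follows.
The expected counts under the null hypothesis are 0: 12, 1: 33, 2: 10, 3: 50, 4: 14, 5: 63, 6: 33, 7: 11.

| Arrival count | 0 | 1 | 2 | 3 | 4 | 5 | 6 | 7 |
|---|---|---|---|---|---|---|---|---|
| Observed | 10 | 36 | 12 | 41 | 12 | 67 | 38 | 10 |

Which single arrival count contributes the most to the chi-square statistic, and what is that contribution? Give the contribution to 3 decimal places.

3, 1.620

χ² = (10−12)²/12 + (36−33)²/33 + (12−10)²/10 + (41−50)²/50 + (12−14)²/14 + (67−63)²/63 + (38−33)²/33 + (10−11)²/11
   = 0.3333 + 0.2727 + 0.4000 + 1.6200 + 0.2857 + 0.2540 + 0.7576 + 0.0909
The largest term is for 3: 1.620.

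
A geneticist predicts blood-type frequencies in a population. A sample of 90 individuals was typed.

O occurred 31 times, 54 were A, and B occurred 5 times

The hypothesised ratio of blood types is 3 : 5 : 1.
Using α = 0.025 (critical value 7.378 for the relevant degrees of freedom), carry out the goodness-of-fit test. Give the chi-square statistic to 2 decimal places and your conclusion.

Ratio total = 9. Expected counts: 90×3/9 = 30, 90×5/9 = 50, 90×1/9 = 10.
χ² = (31−30)²/30 + (54−50)²/50 + (5−10)²/10
   = 0.033 + 0.320 + 2.500
Sum = 2.85
df = 2. Since 2.85 < 7.378, we do not reject H₀.

2.85; do not reject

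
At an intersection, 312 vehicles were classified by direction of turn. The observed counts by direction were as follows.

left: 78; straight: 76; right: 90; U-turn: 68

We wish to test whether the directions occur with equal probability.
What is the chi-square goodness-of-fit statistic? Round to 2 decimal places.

3.18

Expected count for each of the 4 categories: 312/4 = 78.
cat           O        E   (O−E)²/E
left         78       78      0.000
straight     76       78      0.051
right        90       78      1.846
U-turn       68       78      1.282
Sum = 3.18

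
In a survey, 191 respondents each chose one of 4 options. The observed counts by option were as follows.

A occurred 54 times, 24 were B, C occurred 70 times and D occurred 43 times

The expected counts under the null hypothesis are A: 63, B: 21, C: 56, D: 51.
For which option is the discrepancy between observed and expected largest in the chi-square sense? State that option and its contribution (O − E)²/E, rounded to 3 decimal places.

C, 3.500

A: (54 − 63)²/63 = 81/63 = 1.2857
B: (24 − 21)²/21 = 9/21 = 0.4286
C: (70 − 56)²/56 = 196/56 = 3.5000
D: (43 − 51)²/51 = 64/51 = 1.2549
The largest term is for C: 3.500.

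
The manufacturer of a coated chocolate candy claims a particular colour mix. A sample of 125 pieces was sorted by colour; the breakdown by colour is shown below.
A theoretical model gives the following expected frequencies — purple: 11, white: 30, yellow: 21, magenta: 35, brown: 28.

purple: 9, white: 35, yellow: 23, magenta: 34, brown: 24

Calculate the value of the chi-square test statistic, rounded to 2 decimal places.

1.99

cat          O        E   (O−E)²/E
purple       9       11      0.364
white       35       30      0.833
yellow      23       21      0.190
magenta     34       35      0.029
brown       24       28      0.571
Sum = 1.99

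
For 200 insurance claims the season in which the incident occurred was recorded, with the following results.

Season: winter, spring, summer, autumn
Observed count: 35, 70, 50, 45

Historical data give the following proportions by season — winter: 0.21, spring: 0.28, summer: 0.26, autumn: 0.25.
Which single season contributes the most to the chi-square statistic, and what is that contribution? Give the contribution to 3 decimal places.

spring, 3.500

Expected counts E_i = n·p_i: 200×0.21 = 42, 200×0.28 = 56, 200×0.26 = 52, 200×0.25 = 50.
winter: (35 − 42)²/42 = 49/42 = 1.1667
spring: (70 − 56)²/56 = 196/56 = 3.5000
summer: (50 − 52)²/52 = 4/52 = 0.0769
autumn: (45 − 50)²/50 = 25/50 = 0.5000
The largest term is for spring: 3.500.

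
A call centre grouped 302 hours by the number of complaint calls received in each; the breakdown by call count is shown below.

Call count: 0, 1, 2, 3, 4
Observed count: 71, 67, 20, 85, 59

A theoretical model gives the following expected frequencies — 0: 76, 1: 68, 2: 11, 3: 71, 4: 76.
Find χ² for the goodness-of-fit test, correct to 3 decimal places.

χ² = (71−76)²/76 + (67−68)²/68 + (20−11)²/11 + (85−71)²/71 + (59−76)²/76
   = 0.3289 + 0.0147 + 7.3636 + 2.7606 + 3.8026
Sum = 14.270

14.270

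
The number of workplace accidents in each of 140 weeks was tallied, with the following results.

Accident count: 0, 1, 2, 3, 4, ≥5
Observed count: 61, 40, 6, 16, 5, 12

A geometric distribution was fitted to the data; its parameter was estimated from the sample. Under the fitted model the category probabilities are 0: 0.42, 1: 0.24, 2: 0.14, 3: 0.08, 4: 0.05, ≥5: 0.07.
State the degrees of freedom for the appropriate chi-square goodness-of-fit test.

There are k = 6 categories and 1 parameter estimated from the data, so df = 6 − 1 − 1 = 4.

4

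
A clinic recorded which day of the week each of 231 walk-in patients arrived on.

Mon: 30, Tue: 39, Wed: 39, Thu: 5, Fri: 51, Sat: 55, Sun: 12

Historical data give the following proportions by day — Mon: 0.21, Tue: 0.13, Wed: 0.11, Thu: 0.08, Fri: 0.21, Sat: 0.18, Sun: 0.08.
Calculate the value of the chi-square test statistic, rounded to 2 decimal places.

Expected counts E_i = n·p_i: 231×0.21 = 48.51, 231×0.13 = 30.03, 231×0.11 = 25.41, 231×0.08 = 18.48, 231×0.21 = 48.51, 231×0.18 = 41.58, 231×0.08 = 18.48.
cat         O        E   (O−E)²/E
Mon        30    48.51      7.063
Tue        39    30.03      2.679
Wed        39    25.41      7.268
Thu         5    18.48      9.833
Fri        51    48.51      0.128
Sat        55    41.58      4.331
Sun        12    18.48      2.272
Sum = 33.57

33.57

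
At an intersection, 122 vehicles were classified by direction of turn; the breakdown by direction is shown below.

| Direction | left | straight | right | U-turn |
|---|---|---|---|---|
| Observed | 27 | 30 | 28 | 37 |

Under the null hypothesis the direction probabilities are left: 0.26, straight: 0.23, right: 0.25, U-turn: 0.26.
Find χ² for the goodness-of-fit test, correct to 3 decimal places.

Expected counts E_i = n·p_i: 122×0.26 = 31.72, 122×0.23 = 28.06, 122×0.25 = 30.5, 122×0.26 = 31.72.
left: (27 − 31.72)²/31.72 = 22.2784/31.72 = 0.7023
straight: (30 − 28.06)²/28.06 = 3.7636/28.06 = 0.1341
right: (28 − 30.5)²/30.5 = 6.25/30.5 = 0.2049
U-turn: (37 − 31.72)²/31.72 = 27.8784/31.72 = 0.8789
Sum = 1.920

1.920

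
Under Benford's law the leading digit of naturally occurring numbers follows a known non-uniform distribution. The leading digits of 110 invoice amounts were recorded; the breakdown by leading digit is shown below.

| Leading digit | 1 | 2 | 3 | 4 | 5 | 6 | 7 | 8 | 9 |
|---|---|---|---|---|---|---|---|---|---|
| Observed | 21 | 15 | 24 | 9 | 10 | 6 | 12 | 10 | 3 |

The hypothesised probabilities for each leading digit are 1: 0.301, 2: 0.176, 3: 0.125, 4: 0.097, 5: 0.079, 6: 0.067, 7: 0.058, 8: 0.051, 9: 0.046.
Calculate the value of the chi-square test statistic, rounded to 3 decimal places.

Expected counts E_i = n·p_i: 110×0.301 = 33.11, 110×0.176 = 19.36, 110×0.125 = 13.75, 110×0.097 = 10.67, 110×0.079 = 8.69, 110×0.067 = 7.37, 110×0.058 = 6.38, 110×0.051 = 5.61, 110×0.046 = 5.06.
χ² = (21−33.11)²/33.11 + (15−19.36)²/19.36 + (24−13.75)²/13.75 + (9−10.67)²/10.67 + (10−8.69)²/8.69 + (6−7.37)²/7.37 + (12−6.38)²/6.38 + (10−5.61)²/5.61 + (3−5.06)²/5.06
   = 4.4292 + 0.9819 + 7.6409 + 0.2614 + 0.1975 + 0.2547 + 4.9505 + 3.4353 + 0.8387
Sum = 22.990

22.990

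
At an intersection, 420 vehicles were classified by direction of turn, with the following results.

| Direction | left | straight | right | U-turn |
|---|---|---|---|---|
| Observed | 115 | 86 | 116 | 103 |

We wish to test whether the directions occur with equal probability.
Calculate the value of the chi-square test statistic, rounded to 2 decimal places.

Under H₀ each category has probability 1/4, so each expected count is 420/4 = 105.
cat           O        E   (O−E)²/E
left        115      105      0.952
straight     86      105      3.438
right       116      105      1.152
U-turn      103      105      0.038
Sum = 5.58

5.58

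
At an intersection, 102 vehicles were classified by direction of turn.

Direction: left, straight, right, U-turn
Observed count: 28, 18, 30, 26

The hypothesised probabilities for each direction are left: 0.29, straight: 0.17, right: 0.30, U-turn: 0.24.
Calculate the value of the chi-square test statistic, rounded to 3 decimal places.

Expected counts E_i = n·p_i: 102×0.29 = 29.58, 102×0.17 = 17.34, 102×0.30 = 30.6, 102×0.24 = 24.48.
χ² = (28−29.58)²/29.58 + (18−17.34)²/17.34 + (30−30.6)²/30.6 + (26−24.48)²/24.48
   = 0.0844 + 0.0251 + 0.0118 + 0.0944
Sum = 0.216

0.216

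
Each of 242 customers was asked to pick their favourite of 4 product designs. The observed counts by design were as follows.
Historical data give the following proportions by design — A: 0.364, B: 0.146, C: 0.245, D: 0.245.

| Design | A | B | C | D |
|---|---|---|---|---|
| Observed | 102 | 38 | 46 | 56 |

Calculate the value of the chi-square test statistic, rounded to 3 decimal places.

Expected counts E_i = n·p_i: 242×0.364 = 88.088, 242×0.146 = 35.332, 242×0.245 = 59.29, 242×0.245 = 59.29.
A: (102 − 88.088)²/88.088 = 193.543744/88.088 = 2.1972
B: (38 − 35.332)²/35.332 = 7.118224/35.332 = 0.2015
C: (46 − 59.29)²/59.29 = 176.6241/59.29 = 2.9790
D: (56 − 59.29)²/59.29 = 10.8241/59.29 = 0.1826
Sum = 5.560

5.560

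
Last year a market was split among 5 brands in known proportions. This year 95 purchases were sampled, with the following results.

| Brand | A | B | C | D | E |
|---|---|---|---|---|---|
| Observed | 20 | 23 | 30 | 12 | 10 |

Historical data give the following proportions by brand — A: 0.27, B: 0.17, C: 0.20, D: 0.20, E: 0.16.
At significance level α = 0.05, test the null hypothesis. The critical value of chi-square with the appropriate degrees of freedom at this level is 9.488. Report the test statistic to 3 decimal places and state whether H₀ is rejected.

Expected counts E_i = n·p_i: 95×0.27 = 25.65, 95×0.17 = 16.15, 95×0.20 = 19, 95×0.20 = 19, 95×0.16 = 15.2.
χ² = (20−25.65)²/25.65 + (23−16.15)²/16.15 + (30−19)²/19 + (12−19)²/19 + (10−15.2)²/15.2
   = 1.2445 + 2.9054 + 6.3684 + 2.5789 + 1.7789
Sum = 14.876
df = 4. Since 14.876 > 9.488, we reject H₀.

14.876; reject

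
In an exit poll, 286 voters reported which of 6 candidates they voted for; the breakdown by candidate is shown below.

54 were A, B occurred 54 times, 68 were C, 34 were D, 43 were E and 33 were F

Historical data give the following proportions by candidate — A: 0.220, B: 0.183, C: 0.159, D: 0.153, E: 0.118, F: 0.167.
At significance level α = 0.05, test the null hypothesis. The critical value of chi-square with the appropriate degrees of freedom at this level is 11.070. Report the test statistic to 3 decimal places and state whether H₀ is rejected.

21.751; reject

Expected counts E_i = n·p_i: 286×0.220 = 62.92, 286×0.183 = 52.338, 286×0.159 = 45.474, 286×0.153 = 43.758, 286×0.118 = 33.748, 286×0.167 = 47.762.
A: (54 − 62.92)²/62.92 = 79.5664/62.92 = 1.2646
B: (54 − 52.338)²/52.338 = 2.762244/52.338 = 0.0528
C: (68 − 45.474)²/45.474 = 507.420676/45.474 = 11.1585
D: (34 − 43.758)²/43.758 = 95.218564/43.758 = 2.1760
E: (43 − 33.748)²/33.748 = 85.599504/33.748 = 2.5364
F: (33 − 47.762)²/47.762 = 217.916644/47.762 = 4.5626
Sum = 21.751
df = 5. Since 21.751 > 11.070, we reject H₀.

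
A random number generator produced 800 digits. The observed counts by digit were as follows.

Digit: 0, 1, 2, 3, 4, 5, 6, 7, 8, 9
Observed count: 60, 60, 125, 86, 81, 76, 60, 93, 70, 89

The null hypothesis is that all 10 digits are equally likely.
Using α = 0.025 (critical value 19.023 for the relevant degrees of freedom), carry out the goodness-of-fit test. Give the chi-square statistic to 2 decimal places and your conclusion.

45.35; reject

Expected count for each of the 10 categories: 800/10 = 80.
χ² = (60−80)²/80 + (60−80)²/80 + (125−80)²/80 + (86−80)²/80 + (81−80)²/80 + (76−80)²/80 + (60−80)²/80 + (93−80)²/80 + (70−80)²/80 + (89−80)²/80
   = 5.000 + 5.000 + 25.313 + 0.450 + 0.013 + 0.200 + 5.000 + 2.113 + 1.250 + 1.013
Sum = 45.35
df = 9. Since 45.35 > 19.023, we reject H₀.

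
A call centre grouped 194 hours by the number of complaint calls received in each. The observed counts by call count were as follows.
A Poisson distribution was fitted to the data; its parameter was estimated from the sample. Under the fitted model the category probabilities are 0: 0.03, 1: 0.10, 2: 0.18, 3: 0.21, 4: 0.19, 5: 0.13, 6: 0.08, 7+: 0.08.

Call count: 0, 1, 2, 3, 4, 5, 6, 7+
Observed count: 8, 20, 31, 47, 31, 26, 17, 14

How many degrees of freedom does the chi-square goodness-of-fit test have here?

There are k = 8 categories and 1 parameter estimated from the data, so df = 8 − 1 − 1 = 6.

6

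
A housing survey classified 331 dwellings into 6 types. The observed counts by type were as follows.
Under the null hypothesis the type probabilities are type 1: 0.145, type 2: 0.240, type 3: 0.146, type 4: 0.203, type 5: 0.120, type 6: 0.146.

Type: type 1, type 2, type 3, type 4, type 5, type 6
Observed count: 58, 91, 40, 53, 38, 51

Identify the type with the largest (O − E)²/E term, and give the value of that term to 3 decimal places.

type 4, 2.998

Expected counts E_i = n·p_i: 331×0.145 = 47.995, 331×0.240 = 79.44, 331×0.146 = 48.326, 331×0.203 = 67.193, 331×0.120 = 39.72, 331×0.146 = 48.326.
χ² = (58−47.995)²/47.995 + (91−79.44)²/79.44 + (40−48.326)²/48.326 + (53−67.193)²/67.193 + (38−39.72)²/39.72 + (51−48.326)²/48.326
   = 2.0856 + 1.6822 + 1.4345 + 2.9979 + 0.0745 + 0.1480
The largest term is for type 4: 2.998.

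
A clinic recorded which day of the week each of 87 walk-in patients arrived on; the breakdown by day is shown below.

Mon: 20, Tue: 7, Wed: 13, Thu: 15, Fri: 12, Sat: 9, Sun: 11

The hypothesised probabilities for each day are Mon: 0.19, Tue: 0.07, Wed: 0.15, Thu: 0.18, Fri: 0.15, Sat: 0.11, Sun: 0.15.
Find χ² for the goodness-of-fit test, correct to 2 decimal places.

1.33

Expected counts E_i = n·p_i: 87×0.19 = 16.53, 87×0.07 = 6.09, 87×0.15 = 13.05, 87×0.18 = 15.66, 87×0.15 = 13.05, 87×0.11 = 9.57, 87×0.15 = 13.05.
χ² = (20−16.53)²/16.53 + (7−6.09)²/6.09 + (13−13.05)²/13.05 + (15−15.66)²/15.66 + (12−13.05)²/13.05 + (9−9.57)²/9.57 + (11−13.05)²/13.05
   = 0.728 + 0.136 + 0.000 + 0.028 + 0.084 + 0.034 + 0.322
Sum = 1.33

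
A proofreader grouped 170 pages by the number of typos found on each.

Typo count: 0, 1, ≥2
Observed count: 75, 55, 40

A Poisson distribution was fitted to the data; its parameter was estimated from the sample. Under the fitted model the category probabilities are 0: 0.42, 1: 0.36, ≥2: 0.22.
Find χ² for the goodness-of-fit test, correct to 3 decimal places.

0.990

Expected counts E_i = n·p_i: 170×0.42 = 71.4, 170×0.36 = 61.2, 170×0.22 = 37.4.
χ² = (75−71.4)²/71.4 + (55−61.2)²/61.2 + (40−37.4)²/37.4
   = 0.1815 + 0.6281 + 0.1807
Sum = 0.990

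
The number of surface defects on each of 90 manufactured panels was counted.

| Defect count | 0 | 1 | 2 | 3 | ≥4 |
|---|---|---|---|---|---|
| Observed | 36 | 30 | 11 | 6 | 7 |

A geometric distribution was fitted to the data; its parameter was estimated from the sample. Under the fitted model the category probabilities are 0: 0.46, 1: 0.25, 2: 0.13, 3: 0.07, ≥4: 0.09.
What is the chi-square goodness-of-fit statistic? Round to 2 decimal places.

3.41

Expected counts E_i = n·p_i: 90×0.46 = 41.4, 90×0.25 = 22.5, 90×0.13 = 11.7, 90×0.07 = 6.3, 90×0.09 = 8.1.
0: (36 − 41.4)²/41.4 = 29.16/41.4 = 0.704
1: (30 − 22.5)²/22.5 = 56.25/22.5 = 2.500
2: (11 − 11.7)²/11.7 = 0.49/11.7 = 0.042
3: (6 − 6.3)²/6.3 = 0.09/6.3 = 0.014
≥4: (7 − 8.1)²/8.1 = 1.21/8.1 = 0.149
Sum = 3.41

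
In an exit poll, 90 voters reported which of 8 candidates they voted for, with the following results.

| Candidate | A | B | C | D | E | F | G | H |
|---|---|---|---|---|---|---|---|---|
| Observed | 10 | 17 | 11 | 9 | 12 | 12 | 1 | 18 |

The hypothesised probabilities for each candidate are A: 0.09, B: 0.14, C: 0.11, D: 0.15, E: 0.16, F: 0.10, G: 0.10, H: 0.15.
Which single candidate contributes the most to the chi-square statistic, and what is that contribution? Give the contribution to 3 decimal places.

Expected counts E_i = n·p_i: 90×0.09 = 8.1, 90×0.14 = 12.6, 90×0.11 = 9.9, 90×0.15 = 13.5, 90×0.16 = 14.4, 90×0.10 = 9, 90×0.10 = 9, 90×0.15 = 13.5.
cat         O        E   (O−E)²/E
A          10      8.1     0.4457
B          17     12.6     1.5365
C          11      9.9     0.1222
D           9     13.5     1.5000
E          12     14.4     0.4000
F          12        9     1.0000
G           1        9     7.1111
H          18     13.5     1.5000
The largest term is for G: 7.111.

G, 7.111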